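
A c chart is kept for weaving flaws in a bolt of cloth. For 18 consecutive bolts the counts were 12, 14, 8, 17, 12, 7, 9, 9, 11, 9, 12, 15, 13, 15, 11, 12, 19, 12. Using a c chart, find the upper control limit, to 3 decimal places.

c̄ = (12 + 14 + 8 + 17 + 12 + 7 + 9 + 9 + 11 + 9 + 12 + 15 + 13 + 15 + 11 + 12 + 19 + 12) / 18 = 217 / 18 = 12.0556
UCL = c̄ + 3√c̄ = 12.0556 + 3 × √12.0556 = 12.0556 + 3 × 3.4721 = 22.4719

22.472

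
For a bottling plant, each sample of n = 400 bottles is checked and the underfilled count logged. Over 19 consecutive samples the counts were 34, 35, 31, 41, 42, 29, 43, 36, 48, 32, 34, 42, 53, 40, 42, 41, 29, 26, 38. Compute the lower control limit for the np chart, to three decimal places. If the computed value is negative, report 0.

p̄ = Σdᵢ / (k·n) = 716 / (19 × 400) = 0.09421
LCL = np̄ − 3·√(np̄(1−p̄)) = 37.6842 − 3 × 5.8424 = 20.1569

20.157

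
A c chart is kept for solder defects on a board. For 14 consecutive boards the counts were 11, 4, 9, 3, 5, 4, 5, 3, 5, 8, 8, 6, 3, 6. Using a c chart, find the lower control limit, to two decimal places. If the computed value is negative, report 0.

0.00

c̄ = (11 + 4 + 9 + 3 + 5 + 4 + 5 + 3 + 5 + 8 + 8 + 6 + 3 + 6) / 14 = 80 / 14 = 5.7143
LCL = c̄ − 3√c̄ = 5.7143 − 3 × 2.3905 = -1.4571 → 0 (cannot be negative)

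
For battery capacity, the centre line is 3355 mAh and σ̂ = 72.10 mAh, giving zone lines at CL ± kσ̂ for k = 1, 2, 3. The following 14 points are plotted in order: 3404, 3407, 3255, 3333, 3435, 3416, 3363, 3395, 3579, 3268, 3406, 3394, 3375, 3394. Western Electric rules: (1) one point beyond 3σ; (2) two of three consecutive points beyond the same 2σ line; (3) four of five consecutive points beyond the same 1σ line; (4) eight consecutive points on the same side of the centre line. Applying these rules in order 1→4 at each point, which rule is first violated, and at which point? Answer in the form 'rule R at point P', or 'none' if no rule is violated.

rule 1 at point 9

Zone of each point (C = within 1σ̂, B = 1σ̂–2σ̂, A = 2σ̂–3σ̂, * = beyond 3σ̂; sign = side of CL): 1:+C, 2:+C, 3:-B, 4:-C, 5:+B, 6:+C, 7:+C, 8:+C, 9:+*, 10:-B, 11:+C, 12:+C, 13:+C, 14:+C
Rule 1 (one point beyond the 3σ limits) is satisfied at point 9.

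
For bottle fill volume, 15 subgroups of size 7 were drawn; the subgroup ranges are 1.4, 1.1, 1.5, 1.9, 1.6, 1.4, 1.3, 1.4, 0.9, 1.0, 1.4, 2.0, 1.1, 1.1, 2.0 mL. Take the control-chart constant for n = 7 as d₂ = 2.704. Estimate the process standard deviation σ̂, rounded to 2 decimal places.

R̄ = (1.4 + 1.1 + 1.5 + 1.9 + 1.6 + 1.4 + 1.3 + 1.4 + 0.9 + 1.0 + 1.4 + 2.0 + 1.1 + 1.1 + 2.0) / 15 = 1.4067
σ̂ = R̄ / d₂ = 1.4067 / 2.704 = 0.5202

0.52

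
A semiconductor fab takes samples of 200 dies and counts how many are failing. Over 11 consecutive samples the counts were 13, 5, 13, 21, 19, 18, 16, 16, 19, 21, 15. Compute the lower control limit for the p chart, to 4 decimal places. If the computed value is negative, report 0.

0.0225

p̄ = Σdᵢ / (k·n) = 176 / (11 × 200) = 0.08000
LCL = p̄ − 3·√(p̄(1−p̄)/n) = 0.08000 − 3 × 0.01918 = 0.02245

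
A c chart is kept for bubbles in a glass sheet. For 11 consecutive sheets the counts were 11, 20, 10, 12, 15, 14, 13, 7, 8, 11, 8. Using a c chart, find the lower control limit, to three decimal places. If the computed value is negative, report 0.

1.454

c̄ = (11 + 20 + 10 + 12 + 15 + 14 + 13 + 7 + 8 + 11 + 8) / 11 = 129 / 11 = 11.7273
LCL = c̄ − 3√c̄ = 11.7273 − 3 × 3.4245 = 1.4537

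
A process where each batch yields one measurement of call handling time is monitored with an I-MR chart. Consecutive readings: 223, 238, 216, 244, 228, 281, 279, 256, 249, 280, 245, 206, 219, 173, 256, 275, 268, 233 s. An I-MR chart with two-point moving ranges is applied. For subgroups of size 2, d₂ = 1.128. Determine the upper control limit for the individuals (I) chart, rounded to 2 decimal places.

316.88

X̄ = (223 + 238 + 216 + 244 + 228 + 281 + 279 + 256 + 249 + 280 + 245 + 206 + 219 + 173 + 256 + 275 + 268 + 233) / 18 = 242.7222
Moving ranges: 15, 22, 28, 16, 53, 2, 23, 7, 31, 35, 39, 13, 46, 83, 19, 7, 35; M̄R̄ = 474.0000 / 17 = 27.8824
UCL = X̄ + 3·M̄R̄/d₂ = 242.7222 + 3 × 27.8824 / 1.128 = 316.8774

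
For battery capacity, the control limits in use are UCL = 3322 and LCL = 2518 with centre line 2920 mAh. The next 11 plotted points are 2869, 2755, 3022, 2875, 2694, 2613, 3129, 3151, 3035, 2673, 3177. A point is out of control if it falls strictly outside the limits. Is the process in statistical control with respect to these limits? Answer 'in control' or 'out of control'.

in control

All 11 points lie within [2518, 3322].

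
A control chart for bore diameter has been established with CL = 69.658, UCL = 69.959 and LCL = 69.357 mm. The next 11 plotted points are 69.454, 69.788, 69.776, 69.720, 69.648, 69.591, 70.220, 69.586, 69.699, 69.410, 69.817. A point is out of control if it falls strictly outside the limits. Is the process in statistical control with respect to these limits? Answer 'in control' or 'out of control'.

out of control

Compare each point to [69.357, 69.959]: sample 7 = 70.220 > UCL.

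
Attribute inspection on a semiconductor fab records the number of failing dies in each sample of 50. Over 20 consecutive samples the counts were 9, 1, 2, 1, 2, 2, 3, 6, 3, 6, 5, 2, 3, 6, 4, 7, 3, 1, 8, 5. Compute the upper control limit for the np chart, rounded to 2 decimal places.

9.67

p̄ = Σdᵢ / (k·n) = 79 / (20 × 50) = 0.07900
UCL = np̄ + 3·√(np̄(1−p̄)) = 3.9500 + 3 × √(3.9500×0.92100) = 3.9500 + 3 × 1.9073 = 9.6720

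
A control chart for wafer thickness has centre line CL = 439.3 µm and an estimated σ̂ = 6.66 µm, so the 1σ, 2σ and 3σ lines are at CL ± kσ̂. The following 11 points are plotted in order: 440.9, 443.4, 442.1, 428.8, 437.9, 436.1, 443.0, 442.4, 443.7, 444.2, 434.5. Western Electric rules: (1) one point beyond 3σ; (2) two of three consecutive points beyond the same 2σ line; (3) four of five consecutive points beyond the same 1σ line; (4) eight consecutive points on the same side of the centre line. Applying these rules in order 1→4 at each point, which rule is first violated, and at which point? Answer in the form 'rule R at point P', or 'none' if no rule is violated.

none

Zone of each point (C = within 1σ̂, B = 1σ̂–2σ̂, A = 2σ̂–3σ̂, * = beyond 3σ̂; sign = side of CL): 1:+C, 2:+C, 3:+C, 4:-B, 5:-C, 6:-C, 7:+C, 8:+C, 9:+C, 10:+C, 11:-C
No rule fires across all 11 points.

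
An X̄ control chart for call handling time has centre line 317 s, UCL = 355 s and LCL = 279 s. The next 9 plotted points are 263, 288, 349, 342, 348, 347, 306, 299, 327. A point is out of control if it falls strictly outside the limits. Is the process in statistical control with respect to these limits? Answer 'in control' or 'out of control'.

out of control

Compare each point to [279, 355]: sample 1 = 263 < LCL.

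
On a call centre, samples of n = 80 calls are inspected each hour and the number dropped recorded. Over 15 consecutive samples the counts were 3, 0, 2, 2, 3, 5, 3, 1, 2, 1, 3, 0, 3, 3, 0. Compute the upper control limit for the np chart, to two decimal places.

p̄ = Σdᵢ / (k·n) = 31 / (15 × 80) = 0.02583
UCL = np̄ + 3·√(np̄(1−p̄)) = 2.0667 + 3 × √(2.0667×0.97417) = 2.0667 + 3 × 1.4189 = 6.3234

6.32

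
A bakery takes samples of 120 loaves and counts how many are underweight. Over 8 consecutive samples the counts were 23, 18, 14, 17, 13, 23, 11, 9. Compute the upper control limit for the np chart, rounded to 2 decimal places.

27.17

p̄ = Σdᵢ / (k·n) = 128 / (8 × 120) = 0.13333
UCL = np̄ + 3·√(np̄(1−p̄)) = 16.0000 + 3 × √(16.0000×0.86667) = 16.0000 + 3 × 3.7238 = 27.1714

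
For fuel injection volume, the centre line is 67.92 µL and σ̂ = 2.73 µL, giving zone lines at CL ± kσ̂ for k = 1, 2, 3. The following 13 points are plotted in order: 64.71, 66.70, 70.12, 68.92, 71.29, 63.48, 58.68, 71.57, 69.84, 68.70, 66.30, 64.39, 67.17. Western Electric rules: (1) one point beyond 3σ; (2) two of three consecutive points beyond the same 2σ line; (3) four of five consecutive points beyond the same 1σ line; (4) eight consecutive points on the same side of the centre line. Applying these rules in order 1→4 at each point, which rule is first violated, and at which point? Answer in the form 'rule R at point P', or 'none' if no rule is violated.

Zone of each point (C = within 1σ̂, B = 1σ̂–2σ̂, A = 2σ̂–3σ̂, * = beyond 3σ̂; sign = side of CL): 1:-B, 2:-C, 3:+C, 4:+C, 5:+B, 6:-B, 7:-*, 8:+B, 9:+C, 10:+C, 11:-C, 12:-B, 13:-C
Rule 1 (one point beyond the 3σ limits) is satisfied at point 7.

rule 1 at point 7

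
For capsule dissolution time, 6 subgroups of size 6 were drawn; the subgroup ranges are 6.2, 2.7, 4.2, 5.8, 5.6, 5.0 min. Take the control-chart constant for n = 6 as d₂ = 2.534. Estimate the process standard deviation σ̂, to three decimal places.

1.940

R̄ = (6.2 + 2.7 + 4.2 + 5.8 + 5.6 + 5.0) / 6 = 4.9167
σ̂ = R̄ / d₂ = 4.9167 / 2.534 = 1.9403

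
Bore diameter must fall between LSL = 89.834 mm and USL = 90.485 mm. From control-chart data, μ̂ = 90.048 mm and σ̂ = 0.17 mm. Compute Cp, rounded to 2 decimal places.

0.64

Cp = (USL − LSL) / (6σ̂) = (90.485 − 89.834) / (6 × 0.17) = 0.6510 / 1.0200 = 0.6382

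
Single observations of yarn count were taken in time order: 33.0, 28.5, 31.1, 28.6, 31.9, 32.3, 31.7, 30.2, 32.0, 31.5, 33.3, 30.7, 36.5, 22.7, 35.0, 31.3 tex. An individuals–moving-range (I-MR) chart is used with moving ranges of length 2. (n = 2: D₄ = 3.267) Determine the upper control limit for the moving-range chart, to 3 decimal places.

Moving ranges: 4.5, 2.6, 2.5, 3.3, 0.4, 0.6, 1.5, 1.8, 0.5, 1.8, 2.6, 5.8, 13.8, 12.3, 3.7; M̄R̄ = 57.7000 / 15 = 3.8467
UCL_MR = D₄·M̄R̄ = 3.267 × 3.8467 = 12.5671

12.567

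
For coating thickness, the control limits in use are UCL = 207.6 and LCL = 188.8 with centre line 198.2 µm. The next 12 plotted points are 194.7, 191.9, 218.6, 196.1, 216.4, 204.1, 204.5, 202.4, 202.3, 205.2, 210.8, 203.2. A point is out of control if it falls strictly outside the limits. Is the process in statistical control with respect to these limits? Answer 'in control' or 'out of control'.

out of control

Compare each point to [188.8, 207.6]: sample 3 = 218.6 > UCL; sample 5 = 216.4 > UCL; sample 11 = 210.8 > UCL.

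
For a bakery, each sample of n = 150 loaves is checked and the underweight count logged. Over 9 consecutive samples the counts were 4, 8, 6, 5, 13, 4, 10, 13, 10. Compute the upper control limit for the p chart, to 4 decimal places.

0.1095

p̄ = Σdᵢ / (k·n) = 73 / (9 × 150) = 0.05407
UCL = p̄ + 3·√(p̄(1−p̄)/n) = 0.05407 + 3 × √(0.05407×0.94593/150) = 0.05407 + 3 × 0.01847 = 0.10947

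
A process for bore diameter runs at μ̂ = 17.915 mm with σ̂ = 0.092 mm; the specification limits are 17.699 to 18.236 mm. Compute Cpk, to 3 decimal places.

0.783

Cpu = (USL − μ̂) / (3σ̂) = (18.236 − 17.915) / (3 × 0.092) = 1.1630; Cpl = (μ̂ − LSL) / (3σ̂) = (17.915 − 17.699) / (3 × 0.092) = 0.7826; Cpk = min(Cpu, Cpl) = 0.7826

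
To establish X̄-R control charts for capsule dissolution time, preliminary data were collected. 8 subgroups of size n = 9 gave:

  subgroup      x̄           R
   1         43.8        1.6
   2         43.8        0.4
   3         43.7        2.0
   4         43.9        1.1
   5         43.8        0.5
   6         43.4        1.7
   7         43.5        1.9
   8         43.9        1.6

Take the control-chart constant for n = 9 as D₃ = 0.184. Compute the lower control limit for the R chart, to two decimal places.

0.25

R̄ = (1.6 + 0.4 + 2.0 + 1.1 + 0.5 + 1.7 + 1.9 + 1.6) / 8 = 10.8000 / 8 = 1.3500
LCL_R = D₃·R̄ = 0.184 × 1.3500 = 0.2484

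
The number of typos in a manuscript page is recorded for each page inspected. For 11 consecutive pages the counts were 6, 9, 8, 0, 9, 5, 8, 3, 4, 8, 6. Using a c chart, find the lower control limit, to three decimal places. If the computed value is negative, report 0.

0.000

c̄ = (6 + 9 + 8 + 0 + 9 + 5 + 8 + 3 + 4 + 8 + 6) / 11 = 66 / 11 = 6.0000
LCL = c̄ − 3√c̄ = 6.0000 − 3 × 2.4495 = -1.3485 → 0 (cannot be negative)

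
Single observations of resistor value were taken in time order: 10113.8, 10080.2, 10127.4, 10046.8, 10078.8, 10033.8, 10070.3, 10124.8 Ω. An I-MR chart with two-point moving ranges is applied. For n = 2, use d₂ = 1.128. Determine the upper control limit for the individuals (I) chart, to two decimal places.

10209.64

X̄ = (10113.8 + 10080.2 + 10127.4 + 10046.8 + 10078.8 + 10033.8 + 10070.3 + 10124.8) / 8 = 10084.4875
Moving ranges: 33.6, 47.2, 80.6, 32.0, 45.0, 36.5, 54.5; M̄R̄ = 329.4000 / 7 = 47.0571
UCL = X̄ + 3·M̄R̄/d₂ = 10084.4875 + 3 × 47.0571 / 1.128 = 10209.6395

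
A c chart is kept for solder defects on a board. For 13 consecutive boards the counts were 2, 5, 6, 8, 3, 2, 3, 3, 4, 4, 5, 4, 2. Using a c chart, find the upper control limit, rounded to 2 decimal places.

9.87

c̄ = (2 + 5 + 6 + 8 + 3 + 2 + 3 + 3 + 4 + 4 + 5 + 4 + 2) / 13 = 51 / 13 = 3.9231
UCL = c̄ + 3√c̄ = 3.9231 + 3 × √3.9231 = 3.9231 + 3 × 1.9807 = 9.8651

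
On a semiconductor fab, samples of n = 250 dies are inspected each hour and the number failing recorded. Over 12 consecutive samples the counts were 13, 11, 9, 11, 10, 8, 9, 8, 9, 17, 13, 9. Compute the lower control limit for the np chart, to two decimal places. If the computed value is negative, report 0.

p̄ = Σdᵢ / (k·n) = 127 / (12 × 250) = 0.04233
LCL = np̄ − 3·√(np̄(1−p̄)) = 10.5833 − 3 × 3.1836 = 1.0325

1.03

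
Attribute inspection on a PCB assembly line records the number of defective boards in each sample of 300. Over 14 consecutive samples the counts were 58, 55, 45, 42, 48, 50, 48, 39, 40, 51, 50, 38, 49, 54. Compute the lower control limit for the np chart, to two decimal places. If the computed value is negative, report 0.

p̄ = Σdᵢ / (k·n) = 667 / (14 × 300) = 0.15881
LCL = np̄ − 3·√(np̄(1−p̄)) = 47.6429 − 3 × 6.3306 = 28.6510

28.65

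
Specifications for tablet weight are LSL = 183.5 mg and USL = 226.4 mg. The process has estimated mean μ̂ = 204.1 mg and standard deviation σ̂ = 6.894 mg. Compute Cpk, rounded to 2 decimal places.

Cpu = (USL − μ̂) / (3σ̂) = (226.4 − 204.1) / (3 × 6.894) = 1.0782; Cpl = (μ̂ − LSL) / (3σ̂) = (204.1 − 183.5) / (3 × 6.894) = 0.9960; Cpk = min(Cpu, Cpl) = 0.9960

1.00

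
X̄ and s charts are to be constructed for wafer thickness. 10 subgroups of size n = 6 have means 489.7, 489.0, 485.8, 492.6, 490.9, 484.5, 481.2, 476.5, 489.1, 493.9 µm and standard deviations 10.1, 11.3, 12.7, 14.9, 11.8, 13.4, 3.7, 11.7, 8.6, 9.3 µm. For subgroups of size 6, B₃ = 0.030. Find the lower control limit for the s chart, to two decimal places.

s̄ = (10.1 + 11.3 + 12.7 + 14.9 + 11.8 + 13.4 + 3.7 + 11.7 + 8.6 + 9.3) / 10 = 10.7500
LCL_s = B₃·s̄ = 0.030 × 10.7500 = 0.3225

0.32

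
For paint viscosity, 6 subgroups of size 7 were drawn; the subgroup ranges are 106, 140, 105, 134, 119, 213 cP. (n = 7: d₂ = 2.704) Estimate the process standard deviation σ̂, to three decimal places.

R̄ = (106 + 140 + 105 + 134 + 119 + 213) / 6 = 136.1667
σ̂ = R̄ / d₂ = 136.1667 / 2.704 = 50.3575

50.357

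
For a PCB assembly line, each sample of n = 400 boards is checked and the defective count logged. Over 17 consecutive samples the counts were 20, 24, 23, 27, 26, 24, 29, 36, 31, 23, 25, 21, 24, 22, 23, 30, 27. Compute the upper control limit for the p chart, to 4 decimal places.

0.1007

p̄ = Σdᵢ / (k·n) = 435 / (17 × 400) = 0.06397
UCL = p̄ + 3·√(p̄(1−p̄)/n) = 0.06397 + 3 × √(0.06397×0.93603/400) = 0.06397 + 3 × 0.01224 = 0.10068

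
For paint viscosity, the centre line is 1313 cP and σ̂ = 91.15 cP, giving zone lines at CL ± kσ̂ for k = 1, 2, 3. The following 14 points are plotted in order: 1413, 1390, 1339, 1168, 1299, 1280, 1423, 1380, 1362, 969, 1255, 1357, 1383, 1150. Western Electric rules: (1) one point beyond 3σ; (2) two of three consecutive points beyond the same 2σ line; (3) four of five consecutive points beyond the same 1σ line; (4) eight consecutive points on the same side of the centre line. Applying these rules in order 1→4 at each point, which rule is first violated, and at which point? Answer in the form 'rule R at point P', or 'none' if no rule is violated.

Zone of each point (C = within 1σ̂, B = 1σ̂–2σ̂, A = 2σ̂–3σ̂, * = beyond 3σ̂; sign = side of CL): 1:+B, 2:+C, 3:+C, 4:-B, 5:-C, 6:-C, 7:+B, 8:+C, 9:+C, 10:-*, 11:-C, 12:+C, 13:+C, 14:-B
Rule 1 (one point beyond the 3σ limits) is satisfied at point 10.

rule 1 at point 10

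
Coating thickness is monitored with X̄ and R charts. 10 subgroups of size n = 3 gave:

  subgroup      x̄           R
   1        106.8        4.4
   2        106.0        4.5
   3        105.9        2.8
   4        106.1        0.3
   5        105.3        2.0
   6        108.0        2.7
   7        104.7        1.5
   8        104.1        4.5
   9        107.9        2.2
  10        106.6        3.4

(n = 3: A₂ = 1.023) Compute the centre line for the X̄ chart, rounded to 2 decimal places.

106.14

X̄̄ = (106.8 + 106.0 + 105.9 + 106.1 + 105.3 + 108.0 + 104.7 + 104.1 + 107.9 + 106.6) / 10 = 1061.4000 / 10 = 106.1400
CL = X̄̄ = 106.1400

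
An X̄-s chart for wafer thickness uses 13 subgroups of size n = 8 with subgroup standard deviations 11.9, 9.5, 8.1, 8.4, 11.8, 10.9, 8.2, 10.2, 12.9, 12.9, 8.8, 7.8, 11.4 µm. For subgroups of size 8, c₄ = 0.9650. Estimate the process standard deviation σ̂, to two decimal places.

s̄ = (11.9 + 9.5 + 8.1 + 8.4 + 11.8 + 10.9 + 8.2 + 10.2 + 12.9 + 12.9 + 8.8 + 7.8 + 11.4) / 13 = 10.2154
σ̂ = s̄ / c₄ = 10.2154 / 0.9650 = 10.5859

10.59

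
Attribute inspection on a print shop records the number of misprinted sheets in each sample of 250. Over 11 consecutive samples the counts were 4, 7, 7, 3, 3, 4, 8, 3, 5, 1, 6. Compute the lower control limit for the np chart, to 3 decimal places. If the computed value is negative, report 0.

p̄ = Σdᵢ / (k·n) = 51 / (11 × 250) = 0.01855
LCL = np̄ − 3·√(np̄(1−p̄)) = 4.6364 − 3 × 2.1332 = -1.7631 → 0 (negative, so LCL = 0)

0.000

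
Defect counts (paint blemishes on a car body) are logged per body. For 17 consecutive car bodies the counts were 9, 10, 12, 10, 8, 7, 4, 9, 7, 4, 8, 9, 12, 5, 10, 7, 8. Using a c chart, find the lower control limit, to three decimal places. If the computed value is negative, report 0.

0.000

c̄ = (9 + 10 + 12 + 10 + 8 + 7 + 4 + 9 + 7 + 4 + 8 + 9 + 12 + 5 + 10 + 7 + 8) / 17 = 139 / 17 = 8.1765
LCL = c̄ − 3√c̄ = 8.1765 − 3 × 2.8595 = -0.4019 → 0 (cannot be negative)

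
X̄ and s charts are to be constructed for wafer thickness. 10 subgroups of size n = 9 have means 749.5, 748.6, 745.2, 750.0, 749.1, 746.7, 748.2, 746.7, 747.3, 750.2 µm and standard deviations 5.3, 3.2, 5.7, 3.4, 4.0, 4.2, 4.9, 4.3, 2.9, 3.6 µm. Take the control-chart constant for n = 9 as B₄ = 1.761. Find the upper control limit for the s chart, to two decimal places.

7.31

s̄ = (5.3 + 3.2 + 5.7 + 3.4 + 4.0 + 4.2 + 4.9 + 4.3 + 2.9 + 3.6) / 10 = 4.1500
UCL_s = B₄·s̄ = 1.761 × 4.1500 = 7.3082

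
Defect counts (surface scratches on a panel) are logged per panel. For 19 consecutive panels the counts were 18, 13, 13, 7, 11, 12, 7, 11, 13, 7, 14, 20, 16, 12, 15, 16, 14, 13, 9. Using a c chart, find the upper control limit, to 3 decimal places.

c̄ = (18 + 13 + 13 + 7 + 11 + 12 + 7 + 11 + 13 + 7 + 14 + 20 + 16 + 12 + 15 + 16 + 14 + 13 + 9) / 19 = 241 / 19 = 12.6842
UCL = c̄ + 3√c̄ = 12.6842 + 3 × √12.6842 = 12.6842 + 3 × 3.5615 = 23.3687

23.369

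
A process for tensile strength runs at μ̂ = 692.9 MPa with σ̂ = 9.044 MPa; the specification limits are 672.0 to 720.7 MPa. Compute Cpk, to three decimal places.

Cpu = (USL − μ̂) / (3σ̂) = (720.7 − 692.9) / (3 × 9.044) = 1.0246; Cpl = (μ̂ − LSL) / (3σ̂) = (692.9 − 672.0) / (3 × 9.044) = 0.7703; Cpk = min(Cpu, Cpl) = 0.7703

0.770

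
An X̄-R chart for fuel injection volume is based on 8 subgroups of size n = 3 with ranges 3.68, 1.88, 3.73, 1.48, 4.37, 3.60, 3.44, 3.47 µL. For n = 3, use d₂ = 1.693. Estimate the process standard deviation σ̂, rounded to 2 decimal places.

R̄ = (3.68 + 1.88 + 3.73 + 1.48 + 4.37 + 3.60 + 3.44 + 3.47) / 8 = 3.2062
σ̂ = R̄ / d₂ = 3.2062 / 1.693 = 1.8938

1.89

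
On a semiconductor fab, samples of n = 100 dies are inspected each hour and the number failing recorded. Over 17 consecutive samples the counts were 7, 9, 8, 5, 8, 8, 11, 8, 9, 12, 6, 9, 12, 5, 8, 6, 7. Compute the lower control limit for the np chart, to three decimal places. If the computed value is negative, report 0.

0.000

p̄ = Σdᵢ / (k·n) = 138 / (17 × 100) = 0.08118
LCL = np̄ − 3·√(np̄(1−p̄)) = 8.1176 − 3 × 2.7311 = -0.0755 → 0 (negative, so LCL = 0)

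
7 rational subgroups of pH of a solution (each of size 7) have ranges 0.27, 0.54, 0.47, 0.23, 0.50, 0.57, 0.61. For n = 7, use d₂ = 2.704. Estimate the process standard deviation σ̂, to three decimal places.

0.169

R̄ = (0.27 + 0.54 + 0.47 + 0.23 + 0.50 + 0.57 + 0.61) / 7 = 0.4557
σ̂ = R̄ / d₂ = 0.4557 / 2.704 = 0.1685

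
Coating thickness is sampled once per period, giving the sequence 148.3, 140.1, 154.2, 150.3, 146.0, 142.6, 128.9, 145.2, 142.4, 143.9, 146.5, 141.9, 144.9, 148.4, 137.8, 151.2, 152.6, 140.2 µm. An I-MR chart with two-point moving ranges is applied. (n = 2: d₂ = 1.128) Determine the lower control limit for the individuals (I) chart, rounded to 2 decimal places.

X̄ = (148.3 + 140.1 + 154.2 + 150.3 + 146.0 + 142.6 + 128.9 + 145.2 + 142.4 + 143.9 + 146.5 + 141.9 + 144.9 + 148.4 + 137.8 + 151.2 + 152.6 + 140.2) / 18 = 144.7444
Moving ranges: 8.2, 14.1, 3.9, 4.3, 3.4, 13.7, 16.3, 2.8, 1.5, 2.6, 4.6, 3.0, 3.5, 10.6, 13.4, 1.4, 12.4; M̄R̄ = 119.7000 / 17 = 7.0412
LCL = X̄ − 3·M̄R̄/d₂ = 144.7444 − 3 × 7.0412 / 1.128 = 126.0179

126.02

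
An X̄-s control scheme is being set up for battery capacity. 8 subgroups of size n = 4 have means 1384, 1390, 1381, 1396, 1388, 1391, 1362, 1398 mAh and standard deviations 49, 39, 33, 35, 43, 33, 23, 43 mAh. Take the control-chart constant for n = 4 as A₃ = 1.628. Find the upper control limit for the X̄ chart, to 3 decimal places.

X̄̄ = (1384 + 1390 + 1381 + 1396 + 1388 + 1391 + 1362 + 1398) / 8 = 1386.2500
s̄ = (49 + 39 + 33 + 35 + 43 + 33 + 23 + 43) / 8 = 37.2500
UCL = X̄̄ + A₃·s̄ = 1386.2500 + 1.628 × 37.2500 = 1446.8930

1446.893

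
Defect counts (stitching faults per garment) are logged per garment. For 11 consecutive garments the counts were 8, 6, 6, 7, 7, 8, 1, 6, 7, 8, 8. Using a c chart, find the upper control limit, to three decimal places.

c̄ = (8 + 6 + 6 + 7 + 7 + 8 + 1 + 6 + 7 + 8 + 8) / 11 = 72 / 11 = 6.5455
UCL = c̄ + 3√c̄ = 6.5455 + 3 × √6.5455 = 6.5455 + 3 × 2.5584 = 14.2207

14.221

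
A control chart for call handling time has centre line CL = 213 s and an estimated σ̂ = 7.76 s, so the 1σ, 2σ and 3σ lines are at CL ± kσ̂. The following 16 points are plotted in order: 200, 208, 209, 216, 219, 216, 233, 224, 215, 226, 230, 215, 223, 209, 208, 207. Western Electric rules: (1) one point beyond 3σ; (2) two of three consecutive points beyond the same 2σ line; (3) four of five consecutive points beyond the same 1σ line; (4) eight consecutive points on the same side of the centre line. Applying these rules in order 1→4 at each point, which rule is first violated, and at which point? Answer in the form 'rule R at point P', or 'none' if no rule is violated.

rule 3 at point 11

Zone of each point (C = within 1σ̂, B = 1σ̂–2σ̂, A = 2σ̂–3σ̂, * = beyond 3σ̂; sign = side of CL): 1:-B, 2:-C, 3:-C, 4:+C, 5:+C, 6:+C, 7:+A, 8:+B, 9:+C, 10:+B, 11:+A, 12:+C, 13:+B, 14:-C, 15:-C, 16:-C
Rule 3 (four of five consecutive points beyond the same 1σ limit) is satisfied at point 11.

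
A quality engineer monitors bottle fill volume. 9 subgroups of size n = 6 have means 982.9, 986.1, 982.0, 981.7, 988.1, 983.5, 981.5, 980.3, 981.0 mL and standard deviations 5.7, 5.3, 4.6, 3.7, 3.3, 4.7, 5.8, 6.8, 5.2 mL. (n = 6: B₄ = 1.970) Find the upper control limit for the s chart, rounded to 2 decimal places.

s̄ = (5.7 + 5.3 + 4.6 + 3.7 + 3.3 + 4.7 + 5.8 + 6.8 + 5.2) / 9 = 5.0111
UCL_s = B₄·s̄ = 1.970 × 5.0111 = 9.8719

9.87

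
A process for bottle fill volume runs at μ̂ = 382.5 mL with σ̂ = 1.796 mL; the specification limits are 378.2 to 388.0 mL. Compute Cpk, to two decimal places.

0.80

Cpu = (USL − μ̂) / (3σ̂) = (388.0 − 382.5) / (3 × 1.796) = 1.0208; Cpl = (μ̂ − LSL) / (3σ̂) = (382.5 − 378.2) / (3 × 1.796) = 0.7981; Cpk = min(Cpu, Cpl) = 0.7981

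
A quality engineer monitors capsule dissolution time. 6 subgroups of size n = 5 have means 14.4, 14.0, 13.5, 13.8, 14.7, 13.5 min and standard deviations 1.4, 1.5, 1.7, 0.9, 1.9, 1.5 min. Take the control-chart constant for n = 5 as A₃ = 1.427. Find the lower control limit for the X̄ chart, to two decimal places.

X̄̄ = (14.4 + 14.0 + 13.5 + 13.8 + 14.7 + 13.5) / 6 = 13.9833
s̄ = (1.4 + 1.5 + 1.7 + 0.9 + 1.9 + 1.5) / 6 = 1.4833
LCL = X̄̄ − A₃·s̄ = 13.9833 − 1.427 × 1.4833 = 11.8666

11.87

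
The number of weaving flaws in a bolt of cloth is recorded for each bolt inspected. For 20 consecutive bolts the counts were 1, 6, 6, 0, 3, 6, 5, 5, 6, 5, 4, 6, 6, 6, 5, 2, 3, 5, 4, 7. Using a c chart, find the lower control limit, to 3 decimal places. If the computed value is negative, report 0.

c̄ = (1 + 6 + 6 + 0 + 3 + 6 + 5 + 5 + 6 + 5 + 4 + 6 + 6 + 6 + 5 + 2 + 3 + 5 + 4 + 7) / 20 = 91 / 20 = 4.5500
LCL = c̄ − 3√c̄ = 4.5500 − 3 × 2.1331 = -1.8492 → 0 (cannot be negative)

0.000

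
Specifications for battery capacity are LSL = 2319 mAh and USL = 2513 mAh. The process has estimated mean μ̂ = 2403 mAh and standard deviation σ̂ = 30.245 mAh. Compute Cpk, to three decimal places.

Cpu = (USL − μ̂) / (3σ̂) = (2513 − 2403) / (3 × 30.245) = 1.2123; Cpl = (μ̂ − LSL) / (3σ̂) = (2403 − 2319) / (3 × 30.245) = 0.9258; Cpk = min(Cpu, Cpl) = 0.9258

0.926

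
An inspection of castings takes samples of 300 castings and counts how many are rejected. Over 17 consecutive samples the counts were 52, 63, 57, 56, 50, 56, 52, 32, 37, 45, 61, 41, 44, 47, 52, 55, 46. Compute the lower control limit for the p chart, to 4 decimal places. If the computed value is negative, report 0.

p̄ = Σdᵢ / (k·n) = 846 / (17 × 300) = 0.16588
LCL = p̄ − 3·√(p̄(1−p̄)/n) = 0.16588 − 3 × 0.02148 = 0.10145

0.1015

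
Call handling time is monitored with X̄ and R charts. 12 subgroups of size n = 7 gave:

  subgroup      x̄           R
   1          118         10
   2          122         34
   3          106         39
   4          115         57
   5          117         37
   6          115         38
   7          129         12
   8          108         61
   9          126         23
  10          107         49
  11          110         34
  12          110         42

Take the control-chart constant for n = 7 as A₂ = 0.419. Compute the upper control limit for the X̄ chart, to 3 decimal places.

130.474

X̄̄ = (118 + 122 + 106 + 115 + 117 + 115 + 129 + 108 + 126 + 107 + 110 + 110) / 12 = 1383.0000 / 12 = 115.2500
R̄ = (10 + 34 + 39 + 57 + 37 + 38 + 12 + 61 + 23 + 49 + 34 + 42) / 12 = 436.0000 / 12 = 36.3333
UCL = X̄̄ + A₂·R̄ = 115.2500 + 0.419 × 36.3333 = 130.4737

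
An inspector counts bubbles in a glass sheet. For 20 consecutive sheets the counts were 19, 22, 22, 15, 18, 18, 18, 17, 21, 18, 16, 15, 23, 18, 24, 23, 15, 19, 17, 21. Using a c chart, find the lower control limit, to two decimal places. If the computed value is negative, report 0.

c̄ = (19 + 22 + 22 + 15 + 18 + 18 + 18 + 17 + 21 + 18 + 16 + 15 + 23 + 18 + 24 + 23 + 15 + 19 + 17 + 21) / 20 = 379 / 20 = 18.9500
LCL = c̄ − 3√c̄ = 18.9500 − 3 × 4.3532 = 5.8905

5.89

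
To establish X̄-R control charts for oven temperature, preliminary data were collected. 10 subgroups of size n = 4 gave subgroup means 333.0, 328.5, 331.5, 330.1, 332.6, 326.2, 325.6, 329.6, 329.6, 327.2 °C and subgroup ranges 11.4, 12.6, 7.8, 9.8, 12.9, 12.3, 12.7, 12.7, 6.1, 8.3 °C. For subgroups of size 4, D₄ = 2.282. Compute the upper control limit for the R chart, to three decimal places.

24.326

R̄ = (11.4 + 12.6 + 7.8 + 9.8 + 12.9 + 12.3 + 12.7 + 12.7 + 6.1 + 8.3) / 10 = 106.6000 / 10 = 10.6600
UCL_R = D₄·R̄ = 2.282 × 10.6600 = 24.3261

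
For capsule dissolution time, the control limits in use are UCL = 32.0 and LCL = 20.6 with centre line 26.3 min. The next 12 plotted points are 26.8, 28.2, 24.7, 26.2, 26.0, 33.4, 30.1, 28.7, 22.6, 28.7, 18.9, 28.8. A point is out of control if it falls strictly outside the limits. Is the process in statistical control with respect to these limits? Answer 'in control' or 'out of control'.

out of control

Compare each point to [20.6, 32.0]: sample 6 = 33.4 > UCL; sample 11 = 18.9 < LCL.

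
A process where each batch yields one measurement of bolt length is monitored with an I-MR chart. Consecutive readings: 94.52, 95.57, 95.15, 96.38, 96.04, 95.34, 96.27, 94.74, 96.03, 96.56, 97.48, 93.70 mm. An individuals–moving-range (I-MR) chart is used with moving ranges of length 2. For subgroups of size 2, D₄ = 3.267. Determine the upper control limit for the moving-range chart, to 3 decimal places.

Moving ranges: 1.05, 0.42, 1.23, 0.34, 0.70, 0.93, 1.53, 1.29, 0.53, 0.92, 3.78; M̄R̄ = 12.7200 / 11 = 1.1564
UCL_MR = D₄·M̄R̄ = 3.267 × 1.1564 = 3.7778

3.778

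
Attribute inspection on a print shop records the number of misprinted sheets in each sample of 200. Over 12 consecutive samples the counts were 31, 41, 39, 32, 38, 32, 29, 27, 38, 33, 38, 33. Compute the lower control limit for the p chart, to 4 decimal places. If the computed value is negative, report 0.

0.0913

p̄ = Σdᵢ / (k·n) = 411 / (12 × 200) = 0.17125
LCL = p̄ − 3·√(p̄(1−p̄)/n) = 0.17125 − 3 × 0.02664 = 0.09133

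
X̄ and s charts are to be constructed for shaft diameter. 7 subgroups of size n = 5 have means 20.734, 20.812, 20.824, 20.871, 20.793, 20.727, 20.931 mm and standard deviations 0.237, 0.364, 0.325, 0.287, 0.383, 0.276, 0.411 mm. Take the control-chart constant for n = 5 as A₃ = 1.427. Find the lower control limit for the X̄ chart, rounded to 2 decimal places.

20.35

X̄̄ = (20.734 + 20.812 + 20.824 + 20.871 + 20.793 + 20.727 + 20.931) / 7 = 20.8131
s̄ = (0.237 + 0.364 + 0.325 + 0.287 + 0.383 + 0.276 + 0.411) / 7 = 0.3261
LCL = X̄̄ − A₃·s̄ = 20.8131 − 1.427 × 0.3261 = 20.3477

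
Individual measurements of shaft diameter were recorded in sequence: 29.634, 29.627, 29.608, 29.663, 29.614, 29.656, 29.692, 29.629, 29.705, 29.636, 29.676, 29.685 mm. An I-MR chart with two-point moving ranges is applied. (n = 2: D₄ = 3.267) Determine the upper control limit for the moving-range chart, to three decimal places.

Moving ranges: 0.007, 0.019, 0.055, 0.049, 0.042, 0.036, 0.063, 0.076, 0.069, 0.040, 0.009; M̄R̄ = 0.4650 / 11 = 0.0423
UCL_MR = D₄·M̄R̄ = 3.267 × 0.0423 = 0.1381

0.138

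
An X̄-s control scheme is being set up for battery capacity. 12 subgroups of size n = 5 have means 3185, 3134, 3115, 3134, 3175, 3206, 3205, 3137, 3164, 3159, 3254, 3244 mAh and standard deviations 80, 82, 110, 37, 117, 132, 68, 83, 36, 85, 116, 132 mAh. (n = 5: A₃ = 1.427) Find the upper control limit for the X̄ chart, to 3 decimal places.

3304.192

X̄̄ = (3185 + 3134 + 3115 + 3134 + 3175 + 3206 + 3205 + 3137 + 3164 + 3159 + 3254 + 3244) / 12 = 3176.0000
s̄ = (80 + 82 + 110 + 37 + 117 + 132 + 68 + 83 + 36 + 85 + 116 + 132) / 12 = 89.8333
UCL = X̄̄ + A₃·s̄ = 3176.0000 + 1.427 × 89.8333 = 3304.1922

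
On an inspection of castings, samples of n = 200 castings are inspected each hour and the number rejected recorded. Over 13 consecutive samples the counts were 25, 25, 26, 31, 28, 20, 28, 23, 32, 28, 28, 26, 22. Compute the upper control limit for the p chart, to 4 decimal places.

p̄ = Σdᵢ / (k·n) = 342 / (13 × 200) = 0.13154
UCL = p̄ + 3·√(p̄(1−p̄)/n) = 0.13154 + 3 × √(0.13154×0.86846/200) = 0.13154 + 3 × 0.02390 = 0.20324

0.2032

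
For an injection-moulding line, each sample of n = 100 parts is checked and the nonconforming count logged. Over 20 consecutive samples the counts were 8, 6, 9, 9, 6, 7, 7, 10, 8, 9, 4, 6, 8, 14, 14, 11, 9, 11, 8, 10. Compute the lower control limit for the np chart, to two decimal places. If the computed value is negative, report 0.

0.24

p̄ = Σdᵢ / (k·n) = 174 / (20 × 100) = 0.08700
LCL = np̄ − 3·√(np̄(1−p̄)) = 8.7000 − 3 × 2.8184 = 0.2449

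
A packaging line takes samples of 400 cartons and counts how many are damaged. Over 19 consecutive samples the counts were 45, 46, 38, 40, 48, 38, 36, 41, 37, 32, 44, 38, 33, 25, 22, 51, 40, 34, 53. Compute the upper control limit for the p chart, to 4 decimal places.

0.1420

p̄ = Σdᵢ / (k·n) = 741 / (19 × 400) = 0.09750
UCL = p̄ + 3·√(p̄(1−p̄)/n) = 0.09750 + 3 × √(0.09750×0.90250/400) = 0.09750 + 3 × 0.01483 = 0.14200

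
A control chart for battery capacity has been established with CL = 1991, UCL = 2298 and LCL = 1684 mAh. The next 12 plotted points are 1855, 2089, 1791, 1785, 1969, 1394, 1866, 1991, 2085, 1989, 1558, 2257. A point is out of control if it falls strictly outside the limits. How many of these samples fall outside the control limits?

Compare each point to [1684, 2298]: sample 6 = 1394 < LCL; sample 11 = 1558 < LCL.

2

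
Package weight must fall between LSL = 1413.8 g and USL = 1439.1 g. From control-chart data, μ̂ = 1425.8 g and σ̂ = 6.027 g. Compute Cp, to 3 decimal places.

0.700

Cp = (USL − LSL) / (6σ̂) = (1439.1 − 1413.8) / (6 × 6.027) = 25.3000 / 36.1620 = 0.6996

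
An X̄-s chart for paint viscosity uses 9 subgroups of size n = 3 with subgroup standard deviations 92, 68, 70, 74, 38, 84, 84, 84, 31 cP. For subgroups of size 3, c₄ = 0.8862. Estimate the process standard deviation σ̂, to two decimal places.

78.36

s̄ = (92 + 68 + 70 + 74 + 38 + 84 + 84 + 84 + 31) / 9 = 69.4444
σ̂ = s̄ / c₄ = 69.4444 / 0.8862 = 78.3620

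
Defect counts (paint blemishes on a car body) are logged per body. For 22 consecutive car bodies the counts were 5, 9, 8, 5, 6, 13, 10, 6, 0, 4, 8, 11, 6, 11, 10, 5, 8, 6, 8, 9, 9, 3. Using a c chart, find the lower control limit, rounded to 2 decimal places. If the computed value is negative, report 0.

0.00

c̄ = (5 + 9 + 8 + 5 + 6 + 13 + 10 + 6 + 0 + 4 + 8 + 11 + 6 + 11 + 10 + 5 + 8 + 6 + 8 + 9 + 9 + 3) / 22 = 160 / 22 = 7.2727
LCL = c̄ − 3√c̄ = 7.2727 − 3 × 2.6968 = -0.8177 → 0 (cannot be negative)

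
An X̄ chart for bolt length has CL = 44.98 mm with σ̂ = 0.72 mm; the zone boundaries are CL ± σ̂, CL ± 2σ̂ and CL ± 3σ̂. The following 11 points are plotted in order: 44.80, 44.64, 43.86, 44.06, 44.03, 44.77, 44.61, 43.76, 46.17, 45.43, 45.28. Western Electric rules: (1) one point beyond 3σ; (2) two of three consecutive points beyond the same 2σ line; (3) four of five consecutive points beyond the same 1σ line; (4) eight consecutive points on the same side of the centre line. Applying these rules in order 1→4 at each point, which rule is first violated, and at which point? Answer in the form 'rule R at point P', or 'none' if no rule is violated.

Zone of each point (C = within 1σ̂, B = 1σ̂–2σ̂, A = 2σ̂–3σ̂, * = beyond 3σ̂; sign = side of CL): 1:-C, 2:-C, 3:-B, 4:-B, 5:-B, 6:-C, 7:-C, 8:-B, 9:+B, 10:+C, 11:+C
Rule 4 (eight consecutive points on the same side of the centre line) is satisfied at point 8.

rule 4 at point 8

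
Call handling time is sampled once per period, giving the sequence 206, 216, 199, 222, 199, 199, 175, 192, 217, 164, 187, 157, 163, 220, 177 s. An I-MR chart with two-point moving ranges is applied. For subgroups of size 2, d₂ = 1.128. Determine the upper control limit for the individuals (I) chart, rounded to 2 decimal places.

X̄ = (206 + 216 + 199 + 222 + 199 + 199 + 175 + 192 + 217 + 164 + 187 + 157 + 163 + 220 + 177) / 15 = 192.8667
Moving ranges: 10, 17, 23, 23, 0, 24, 17, 25, 53, 23, 30, 6, 57, 43; M̄R̄ = 351.0000 / 14 = 25.0714
UCL = X̄ + 3·M̄R̄/d₂ = 192.8667 + 3 × 25.0714 / 1.128 = 259.5460

259.55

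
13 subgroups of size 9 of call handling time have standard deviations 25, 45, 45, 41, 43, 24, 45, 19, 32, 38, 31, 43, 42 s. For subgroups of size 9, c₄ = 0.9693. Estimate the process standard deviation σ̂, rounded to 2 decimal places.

37.54

s̄ = (25 + 45 + 45 + 41 + 43 + 24 + 45 + 19 + 32 + 38 + 31 + 43 + 42) / 13 = 36.3846
σ̂ = s̄ / c₄ = 36.3846 / 0.9693 = 37.5370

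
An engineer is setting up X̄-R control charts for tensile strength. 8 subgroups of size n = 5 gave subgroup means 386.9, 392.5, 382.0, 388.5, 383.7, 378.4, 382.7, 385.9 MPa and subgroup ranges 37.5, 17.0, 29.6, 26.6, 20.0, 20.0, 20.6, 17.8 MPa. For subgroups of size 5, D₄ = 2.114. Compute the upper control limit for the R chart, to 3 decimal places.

R̄ = (37.5 + 17.0 + 29.6 + 26.6 + 20.0 + 20.0 + 20.6 + 17.8) / 8 = 189.1000 / 8 = 23.6375
UCL_R = D₄·R̄ = 2.114 × 23.6375 = 49.9697

49.970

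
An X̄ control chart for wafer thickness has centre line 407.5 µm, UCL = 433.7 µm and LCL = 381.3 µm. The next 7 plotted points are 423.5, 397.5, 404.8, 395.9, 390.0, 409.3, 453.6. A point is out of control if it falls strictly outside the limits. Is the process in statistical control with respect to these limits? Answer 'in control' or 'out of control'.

Compare each point to [381.3, 433.7]: sample 7 = 453.6 > UCL.

out of control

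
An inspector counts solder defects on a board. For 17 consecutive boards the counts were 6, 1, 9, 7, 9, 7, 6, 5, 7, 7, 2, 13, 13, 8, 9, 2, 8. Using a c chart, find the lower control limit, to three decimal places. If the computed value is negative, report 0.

c̄ = (6 + 1 + 9 + 7 + 9 + 7 + 6 + 5 + 7 + 7 + 2 + 13 + 13 + 8 + 9 + 2 + 8) / 17 = 119 / 17 = 7.0000
LCL = c̄ − 3√c̄ = 7.0000 − 3 × 2.6458 = -0.9373 → 0 (cannot be negative)

0.000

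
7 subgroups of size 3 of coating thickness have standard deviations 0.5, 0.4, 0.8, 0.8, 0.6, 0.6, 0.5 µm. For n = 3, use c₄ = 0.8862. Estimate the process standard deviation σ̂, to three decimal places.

0.677

s̄ = (0.5 + 0.4 + 0.8 + 0.8 + 0.6 + 0.6 + 0.5) / 7 = 0.6000
σ̂ = s̄ / c₄ = 0.6000 / 0.8862 = 0.6770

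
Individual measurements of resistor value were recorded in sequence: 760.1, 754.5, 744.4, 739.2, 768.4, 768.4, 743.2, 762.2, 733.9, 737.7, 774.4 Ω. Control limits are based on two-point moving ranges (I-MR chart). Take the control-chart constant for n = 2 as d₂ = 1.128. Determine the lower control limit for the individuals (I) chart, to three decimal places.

X̄ = (760.1 + 754.5 + 744.4 + 739.2 + 768.4 + 768.4 + 743.2 + 762.2 + 733.9 + 737.7 + 774.4) / 11 = 753.3091
Moving ranges: 5.6, 10.1, 5.2, 29.2, 0.0, 25.2, 19.0, 28.3, 3.8, 36.7; M̄R̄ = 163.1000 / 10 = 16.3100
LCL = X̄ − 3·M̄R̄/d₂ = 753.3091 − 3 × 16.3100 / 1.128 = 709.9314

709.931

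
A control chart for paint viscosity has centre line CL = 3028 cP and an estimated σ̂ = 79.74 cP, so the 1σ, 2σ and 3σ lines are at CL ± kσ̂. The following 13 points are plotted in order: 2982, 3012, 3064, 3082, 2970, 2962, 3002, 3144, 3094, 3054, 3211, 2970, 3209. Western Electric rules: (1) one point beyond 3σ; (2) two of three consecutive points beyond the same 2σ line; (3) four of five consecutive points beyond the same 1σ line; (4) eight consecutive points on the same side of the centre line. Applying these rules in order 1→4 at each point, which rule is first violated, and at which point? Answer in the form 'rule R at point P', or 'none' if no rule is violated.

rule 2 at point 13

Zone of each point (C = within 1σ̂, B = 1σ̂–2σ̂, A = 2σ̂–3σ̂, * = beyond 3σ̂; sign = side of CL): 1:-C, 2:-C, 3:+C, 4:+C, 5:-C, 6:-C, 7:-C, 8:+B, 9:+C, 10:+C, 11:+A, 12:-C, 13:+A
Rule 2 (two of three consecutive points beyond the same 2σ limit) is satisfied at point 13.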